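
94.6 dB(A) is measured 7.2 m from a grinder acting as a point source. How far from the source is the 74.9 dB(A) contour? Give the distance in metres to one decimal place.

69.6 m

For a point source L₁ − L₂ = 20·log₁₀(r₂/r₁), so r₂ = r₁·10^((L₁−L₂)/20).
r₂ = 7.2·10^((94.6−74.9)/20) = 7.2·10^(19.7/20) = 69.56 m.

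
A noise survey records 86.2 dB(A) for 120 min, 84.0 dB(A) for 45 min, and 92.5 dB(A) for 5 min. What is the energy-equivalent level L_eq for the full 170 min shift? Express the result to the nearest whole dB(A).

L_eq = 10·log₁₀[(1/T)·Σ tᵢ·10^(Lᵢ/10)] with T = 170 min.
Σ tᵢ·10^(Lᵢ/10) = 120·10^(86.2/10) + 45·10^(84.0/10) + 5·10^(92.5/10) = 7.022e+10.
L_eq = 10·log₁₀(7.022e+10/170) = 86.16 dB(A).

86 dB(A)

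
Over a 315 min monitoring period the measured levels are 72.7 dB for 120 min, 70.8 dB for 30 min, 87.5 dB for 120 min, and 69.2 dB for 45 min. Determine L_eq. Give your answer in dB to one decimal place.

83.5 dB

Weight each interval's intensity by its duration and average over T = 315 min:
Σ tᵢ·10^(Lᵢ/10) = 120·10^(72.7/10) + 30·10^(70.8/10) + 120·10^(87.5/10) + 45·10^(69.2/10) = 7.045e+10.
L_eq = 10·log₁₀(7.045e+10/315) = 83.50 dB.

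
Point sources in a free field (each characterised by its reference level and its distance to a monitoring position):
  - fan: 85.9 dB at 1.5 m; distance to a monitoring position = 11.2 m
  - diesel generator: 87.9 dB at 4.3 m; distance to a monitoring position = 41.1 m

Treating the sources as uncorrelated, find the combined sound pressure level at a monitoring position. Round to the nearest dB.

71 dB

Propagate each source to the receiver with L = L_ref − 20·log₁₀(r/r_ref), then add intensities.
fan: 85.9 − 20·log₁₀(11.2/1.5) = 85.9 − 17.46 = 68.44 dB.
diesel generator: 87.9 − 20·log₁₀(41.1/4.3) = 87.9 − 19.61 = 68.29 dB.
Σ 10^(L/10) = 1.373e+07 → L_total = 10·log₁₀(1.373e+07) = 71.38 dB.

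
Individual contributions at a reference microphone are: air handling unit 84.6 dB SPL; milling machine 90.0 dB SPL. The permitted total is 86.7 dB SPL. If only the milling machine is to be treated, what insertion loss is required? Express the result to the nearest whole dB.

7 dB

Everything except the milling machine sums to 10^(84.6/10) = 2.884e+08 in linear terms, 84.60 dB SPL.
To meet 86.7 dB SPL overall, the treated milling machine may contribute at most 10^(86.7/10) − 2.884e+08 = 1.793e+08, i.e. 82.54 dB SPL.
Required insertion loss = 90.0 − 82.54 = 7.46 dB.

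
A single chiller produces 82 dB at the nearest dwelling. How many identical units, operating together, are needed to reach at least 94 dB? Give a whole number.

16

The shortfall is 94 − 82 = 12.0 dB, and N units add 10·log₁₀ N, so need 10·log₁₀ N ≥ 12.0.
N ≥ 10^(12.0/10) = 15.849, so N = 16.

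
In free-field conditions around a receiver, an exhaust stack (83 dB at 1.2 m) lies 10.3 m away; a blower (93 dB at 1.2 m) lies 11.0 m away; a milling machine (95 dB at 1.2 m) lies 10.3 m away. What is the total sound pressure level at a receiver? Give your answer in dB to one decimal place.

First find each source's level at the receiver (point-source: −20·log₁₀(r/r_ref)), then combine on an intensity basis.
exhaust stack: 83 − 20·log₁₀(10.3/1.2) = 83 − 18.67 = 64.33 dB.
blower: 93 − 20·log₁₀(11.0/1.2) = 93 − 19.24 = 73.76 dB.
milling machine: 95 − 20·log₁₀(10.3/1.2) = 95 − 18.67 = 76.33 dB.
Σ 10^(L/10) = 6.938e+07 → L_total = 10·log₁₀(6.938e+07) = 78.41 dB.

78.4 dB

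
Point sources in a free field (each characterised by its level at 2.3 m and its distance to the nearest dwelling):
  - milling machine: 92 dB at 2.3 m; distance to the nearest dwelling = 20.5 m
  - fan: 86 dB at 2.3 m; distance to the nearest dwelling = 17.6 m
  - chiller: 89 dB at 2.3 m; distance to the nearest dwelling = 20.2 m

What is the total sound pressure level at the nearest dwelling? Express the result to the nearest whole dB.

Apply inverse-square spreading to bring every level to the receiver, then sum 10^(L/10).
milling machine: 92 − 20·log₁₀(20.5/2.3) = 92 − 19.00 = 73.00 dB.
fan: 86 − 20·log₁₀(17.6/2.3) = 86 − 17.68 = 68.32 dB.
chiller: 89 − 20·log₁₀(20.2/2.3) = 89 − 18.87 = 70.13 dB.
Σ 10^(L/10) = 3.705e+07 → L_total = 10·log₁₀(3.705e+07) = 75.69 dB.

76 dB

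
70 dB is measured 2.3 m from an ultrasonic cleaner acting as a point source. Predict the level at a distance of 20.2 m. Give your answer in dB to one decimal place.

51.1 dB

Spherical spreading from a point source gives a 20·log₁₀(r₂/r₁) drop.
L₂ = 70 − 20·log₁₀(20.2/2.3) = 70 − 18.872 = 51.13 dB.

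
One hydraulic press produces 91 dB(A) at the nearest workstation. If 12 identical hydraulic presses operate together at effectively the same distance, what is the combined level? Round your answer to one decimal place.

L_total = L₁ + 10·log₁₀ N for N identical incoherent sources.
L_total = 91 + 10·log₁₀(12) = 91 + 10.792 = 101.79 dB(A).

101.8 dB(A)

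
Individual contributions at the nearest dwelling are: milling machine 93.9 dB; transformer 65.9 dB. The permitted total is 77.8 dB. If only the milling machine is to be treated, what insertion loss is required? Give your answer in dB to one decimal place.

16.4 dB

The untreated sources together contribute 10^(65.9/10) = 3.890e+06, i.e. 65.90 dB.
To meet 77.8 dB overall, the treated milling machine may contribute at most 10^(77.8/10) − 3.890e+06 = 5.637e+07, i.e. 77.51 dB.
Required insertion loss = 93.9 − 77.51 = 16.39 dB.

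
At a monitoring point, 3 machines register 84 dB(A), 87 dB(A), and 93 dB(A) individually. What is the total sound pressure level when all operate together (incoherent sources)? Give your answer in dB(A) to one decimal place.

For uncorrelated sources the intensities add, so convert each level to linear form, sum, and take 10·log₁₀ of the total.
Σ 10^(L/10) = 10^(84/10) + 10^(87/10) + 10^(93/10) = 2.748e+09.
L_total = 10·log₁₀(2.748e+09) = 94.39 dB(A).

94.4 dB(A)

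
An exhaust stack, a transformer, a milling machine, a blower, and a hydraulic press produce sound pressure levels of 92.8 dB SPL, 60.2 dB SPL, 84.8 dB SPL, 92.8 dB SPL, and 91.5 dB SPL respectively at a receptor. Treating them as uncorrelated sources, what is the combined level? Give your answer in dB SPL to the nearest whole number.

97 dB SPL

Incoherent sources combine by intensity addition: L_total = 10·log₁₀(Σ 10^(L_i/10)).
Σ 10^(L/10) = 10^(92.8/10) + 10^(60.2/10) + 10^(84.8/10) + 10^(92.8/10) + 10^(91.5/10) = 5.527e+09.
L_total = 10·log₁₀(5.527e+09) = 97.42 dB SPL.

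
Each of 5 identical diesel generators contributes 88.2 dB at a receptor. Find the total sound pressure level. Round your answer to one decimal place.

95.2 dB

With 5 equal, uncorrelated contributions the intensity is 5× that of one unit, giving a rise of 10·log₁₀ 5.
L_total = 88.2 + 10·log₁₀(5) = 88.2 + 6.990 = 95.19 dB.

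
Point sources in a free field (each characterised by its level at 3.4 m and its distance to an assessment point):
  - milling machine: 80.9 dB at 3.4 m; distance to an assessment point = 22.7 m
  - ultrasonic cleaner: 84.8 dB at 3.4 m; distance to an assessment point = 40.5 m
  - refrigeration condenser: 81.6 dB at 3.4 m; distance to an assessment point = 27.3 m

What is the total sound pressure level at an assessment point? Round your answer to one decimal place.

68.5 dB

Apply inverse-square spreading to bring every level to the receiver, then sum 10^(L/10).
milling machine: 80.9 − 20·log₁₀(22.7/3.4) = 80.9 − 16.49 = 64.41 dB.
ultrasonic cleaner: 84.8 − 20·log₁₀(40.5/3.4) = 84.8 − 21.52 = 63.28 dB.
refrigeration condenser: 81.6 − 20·log₁₀(27.3/3.4) = 81.6 − 18.09 = 63.51 dB.
Σ 10^(L/10) = 7.130e+06 → L_total = 10·log₁₀(7.130e+06) = 68.53 dB.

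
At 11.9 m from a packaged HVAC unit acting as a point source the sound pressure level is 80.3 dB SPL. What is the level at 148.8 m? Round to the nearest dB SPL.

Spherical spreading from a point source gives a 20·log₁₀(r₂/r₁) drop.
L₂ = 80.3 − 20·log₁₀(148.8/11.9) = 80.3 − 21.941 = 58.36 dB SPL.

58 dB SPL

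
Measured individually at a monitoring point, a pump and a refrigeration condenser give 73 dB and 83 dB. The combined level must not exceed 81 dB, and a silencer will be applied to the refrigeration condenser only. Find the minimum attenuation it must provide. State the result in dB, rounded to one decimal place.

2.7 dB

Everything except the refrigeration condenser sums to 10^(73/10) = 1.995e+07 in linear terms, 73.00 dB.
To meet 81 dB overall, the treated refrigeration condenser may contribute at most 10^(81/10) − 1.995e+07 = 1.059e+08, i.e. 80.25 dB.
Required insertion loss = 83 − 80.25 = 2.75 dB.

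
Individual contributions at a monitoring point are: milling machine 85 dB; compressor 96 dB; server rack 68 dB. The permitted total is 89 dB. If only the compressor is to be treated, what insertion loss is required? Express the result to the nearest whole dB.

Everything except the compressor sums to 10^(85/10) + 10^(68/10) = 3.225e+08 in linear terms, 85.09 dB.
The limit corresponds to 10^(89/10) = 7.943e+08; subtracting the fixed part leaves 4.718e+08 for the compressor, i.e. 86.74 dB.
So the compressor must be reduced from 96 to 86.74 dB: IL = 9.26 dB.

9 dB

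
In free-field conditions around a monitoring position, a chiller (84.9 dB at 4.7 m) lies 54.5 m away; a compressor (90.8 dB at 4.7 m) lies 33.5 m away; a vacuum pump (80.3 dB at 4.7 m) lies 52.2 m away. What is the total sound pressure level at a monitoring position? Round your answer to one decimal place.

74.3 dB

Apply inverse-square spreading to bring every level to the receiver, then sum 10^(L/10).
chiller: 84.9 − 20·log₁₀(54.5/4.7) = 84.9 − 21.29 = 63.61 dB.
compressor: 90.8 − 20·log₁₀(33.5/4.7) = 90.8 − 17.06 = 73.74 dB.
vacuum pump: 80.3 − 20·log₁₀(52.2/4.7) = 80.3 − 20.91 = 59.39 dB.
Σ 10^(L/10) = 2.683e+07 → L_total = 10·log₁₀(2.683e+07) = 74.29 dB.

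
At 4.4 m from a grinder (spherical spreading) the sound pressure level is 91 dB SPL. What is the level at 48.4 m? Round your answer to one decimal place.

70.2 dB SPL

Spherical spreading from a point source gives a 20·log₁₀(r₂/r₁) drop.
L₂ = 91 − 20·log₁₀(48.4/4.4) = 91 − 20.828 = 70.17 dB SPL.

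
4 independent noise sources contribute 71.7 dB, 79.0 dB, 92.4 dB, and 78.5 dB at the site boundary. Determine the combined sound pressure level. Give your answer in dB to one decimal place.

92.8 dB

Incoherent sources combine by intensity addition: L_total = 10·log₁₀(Σ 10^(L_i/10)).
Σ 10^(L/10) = 10^(71.7/10) + 10^(79.0/10) + 10^(92.4/10) + 10^(78.5/10) = 1.903e+09.
L_total = 10·log₁₀(1.903e+09) = 92.79 dB.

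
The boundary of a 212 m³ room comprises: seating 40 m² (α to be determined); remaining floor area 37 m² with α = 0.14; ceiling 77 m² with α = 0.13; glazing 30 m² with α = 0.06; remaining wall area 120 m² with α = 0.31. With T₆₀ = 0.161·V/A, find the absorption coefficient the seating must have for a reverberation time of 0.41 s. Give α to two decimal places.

0.73

A = 0.161·V/T₆₀ = 0.161·212/0.41 = 83.25 m² sabins.
Absorption from the other surfaces = 37·0.14 + 77·0.13 + 30·0.06 + 120·0.31 = 54.19 m², so the seating must supply 29.06 m² over 40 m².
α = 29.06/40 = 0.726.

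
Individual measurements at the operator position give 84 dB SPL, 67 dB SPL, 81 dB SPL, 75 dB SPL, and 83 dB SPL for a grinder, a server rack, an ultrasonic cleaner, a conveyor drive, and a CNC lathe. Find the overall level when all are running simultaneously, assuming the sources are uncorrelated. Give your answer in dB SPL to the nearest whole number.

88 dB SPL

Incoherent sources combine by intensity addition: L_total = 10·log₁₀(Σ 10^(L_i/10)).
Σ 10^(L/10) = 10^(84/10) + 10^(67/10) + 10^(81/10) + 10^(75/10) + 10^(83/10) = 6.132e+08.
L_total = 10·log₁₀(6.132e+08) = 87.88 dB SPL.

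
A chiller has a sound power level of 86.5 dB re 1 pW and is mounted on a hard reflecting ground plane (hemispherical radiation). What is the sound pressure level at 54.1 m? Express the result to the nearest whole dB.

L_p = L_w − 10·log₁₀(2π·r²) with r = 54.1 m.
2π·r² = 1.839e+04 m², 10·log₁₀ of that is 42.646 dB.
L_p = 86.5 − 42.646 = 43.85 dB.

44 dB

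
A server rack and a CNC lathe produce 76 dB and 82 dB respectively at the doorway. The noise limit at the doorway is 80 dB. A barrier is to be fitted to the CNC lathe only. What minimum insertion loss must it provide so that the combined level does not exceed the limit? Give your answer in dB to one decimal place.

4.2 dB

Everything except the CNC lathe sums to 10^(76/10) = 3.981e+07 in linear terms, 76.00 dB.
To meet 80 dB overall, the treated CNC lathe may contribute at most 10^(80/10) − 3.981e+07 = 6.019e+07, i.e. 77.80 dB.
So the CNC lathe must be reduced from 82 to 77.80 dB: IL = 4.20 dB.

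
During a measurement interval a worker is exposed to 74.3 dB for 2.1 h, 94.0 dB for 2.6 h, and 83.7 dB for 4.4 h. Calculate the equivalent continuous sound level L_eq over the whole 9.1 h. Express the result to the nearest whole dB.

L_eq = 10·log₁₀[(1/T)·Σ tᵢ·10^(Lᵢ/10)] with T = 9.1 h.
Σ tᵢ·10^(Lᵢ/10) = 2.1·10^(74.3/10) + 2.6·10^(94.0/10) + 4.4·10^(83.7/10) = 7.619e+09.
L_eq = 10·log₁₀(7.619e+09/9.1) = 89.23 dB.

89 dB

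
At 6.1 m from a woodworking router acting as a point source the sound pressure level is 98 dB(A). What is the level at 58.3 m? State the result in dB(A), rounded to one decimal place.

78.4 dB(A)

For a point source, L₂ = L₁ − 20·log₁₀(r₂/r₁).
L₂ = 98 − 20·log₁₀(58.3/6.1) = 98 − 19.607 = 78.39 dB(A).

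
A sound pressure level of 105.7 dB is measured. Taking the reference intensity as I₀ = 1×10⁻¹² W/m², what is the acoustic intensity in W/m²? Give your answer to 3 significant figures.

0.0372 W/m²

L = 10·log₁₀(I/I₀) ⇒ I = I₀·10^(L/10) = 10⁻¹² × 10^10.57.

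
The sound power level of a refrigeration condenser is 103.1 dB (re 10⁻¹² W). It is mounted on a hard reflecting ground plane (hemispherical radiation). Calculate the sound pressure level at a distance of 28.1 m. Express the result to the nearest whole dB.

66 dB

The power spreads over a hemisphere of area 2π·r², so L_p = L_w − 10·log₁₀(2π·r²).
2π·r² = 4961 m², 10·log₁₀ of that is 36.956 dB.
L_p = 103.1 − 36.956 = 66.14 dB.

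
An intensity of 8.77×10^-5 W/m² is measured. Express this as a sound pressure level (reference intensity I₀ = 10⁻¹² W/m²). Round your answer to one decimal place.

Dividing by I₀ shifts the exponent by 12: I/I₀ = 8.77×10^7.
L = 10·(0.9430 + 7) = 79.43 dB.

79.4 dB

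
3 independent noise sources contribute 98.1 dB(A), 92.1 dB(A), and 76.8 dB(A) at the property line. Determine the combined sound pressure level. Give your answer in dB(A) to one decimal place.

99.1 dB(A)

Incoherent sources combine by intensity addition: L_total = 10·log₁₀(Σ 10^(L_i/10)).
Σ 10^(L/10) = 10^(98.1/10) + 10^(92.1/10) + 10^(76.8/10) = 8.126e+09.
L_total = 10·log₁₀(8.126e+09) = 99.10 dB(A).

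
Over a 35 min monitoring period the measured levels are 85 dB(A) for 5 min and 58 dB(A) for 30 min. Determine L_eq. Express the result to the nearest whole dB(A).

77 dB(A)

L_eq = 10·log₁₀[(1/T)·Σ tᵢ·10^(Lᵢ/10)] with T = 35 min.
Σ tᵢ·10^(Lᵢ/10) = 5·10^(85/10) + 30·10^(58/10) = 1.600e+09.
L_eq = 10·log₁₀(1.600e+09/35) = 76.60 dB(A).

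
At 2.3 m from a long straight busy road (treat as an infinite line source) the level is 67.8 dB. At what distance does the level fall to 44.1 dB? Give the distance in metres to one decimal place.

539.2 m

The 23.7 dB drop corresponds to a distance ratio of 10^(23.7/10) for a line source.
r₂ = 2.3·10^((67.8−44.1)/10) = 2.3·10^(23.7/10) = 539.17 m.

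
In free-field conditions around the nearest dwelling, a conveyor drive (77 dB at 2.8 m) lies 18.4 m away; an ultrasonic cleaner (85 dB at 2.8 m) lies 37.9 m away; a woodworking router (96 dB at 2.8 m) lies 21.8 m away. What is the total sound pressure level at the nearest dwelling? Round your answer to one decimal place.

Propagate each source to the receiver with L = L_ref − 20·log₁₀(r/r_ref), then add intensities.
conveyor drive: 77 − 20·log₁₀(18.4/2.8) = 77 − 16.35 = 60.65 dB.
ultrasonic cleaner: 85 − 20·log₁₀(37.9/2.8) = 85 − 22.63 = 62.37 dB.
woodworking router: 96 − 20·log₁₀(21.8/2.8) = 96 − 17.83 = 78.17 dB.
Σ 10^(L/10) = 6.856e+07 → L_total = 10·log₁₀(6.856e+07) = 78.36 dB.

78.4 dB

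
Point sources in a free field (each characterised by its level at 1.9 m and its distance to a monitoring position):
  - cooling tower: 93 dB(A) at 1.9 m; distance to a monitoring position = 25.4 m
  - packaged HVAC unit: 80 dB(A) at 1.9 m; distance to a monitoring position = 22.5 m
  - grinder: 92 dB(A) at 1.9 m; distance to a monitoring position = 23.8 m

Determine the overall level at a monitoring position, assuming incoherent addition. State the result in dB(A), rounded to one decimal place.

73.4 dB(A)

Apply inverse-square spreading to bring every level to the receiver, then sum 10^(L/10).
cooling tower: 93 − 20·log₁₀(25.4/1.9) = 93 − 22.52 = 70.48 dB(A).
packaged HVAC unit: 80 − 20·log₁₀(22.5/1.9) = 80 − 21.47 = 58.53 dB(A).
grinder: 92 − 20·log₁₀(23.8/1.9) = 92 − 21.96 = 70.04 dB(A).
Σ 10^(L/10) = 2.198e+07 → L_total = 10·log₁₀(2.198e+07) = 73.42 dB(A).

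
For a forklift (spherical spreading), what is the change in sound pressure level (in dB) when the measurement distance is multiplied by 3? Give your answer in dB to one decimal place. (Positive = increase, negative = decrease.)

-9.5 dB

Point-source spreading: ΔL = −20·log₁₀(r₂/r₁).
ΔL = −20·log₁₀(3) = -9.54 dB.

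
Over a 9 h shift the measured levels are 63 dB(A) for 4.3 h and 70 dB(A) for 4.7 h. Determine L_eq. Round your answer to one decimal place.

67.9 dB(A)

The energy average is taken in the linear domain: L_eq = 10·log₁₀[(Σ tᵢ·10^(Lᵢ/10))/T], T = 9 h.
Σ tᵢ·10^(Lᵢ/10) = 4.3·10^(63/10) + 4.7·10^(70/10) = 5.558e+07.
L_eq = 10·log₁₀(5.558e+07/9) = 67.91 dB(A).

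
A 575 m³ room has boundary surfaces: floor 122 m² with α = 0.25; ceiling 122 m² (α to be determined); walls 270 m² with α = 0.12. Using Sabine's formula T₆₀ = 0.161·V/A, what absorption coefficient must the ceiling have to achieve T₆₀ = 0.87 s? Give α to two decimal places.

Required total absorption A = 0.161·575/0.87 = 106.41 m².
Absorption from the other surfaces = 122·0.25 + 270·0.12 = 62.90 m², so the ceiling must supply 43.51 m² over 122 m².
α = 43.51/122 = 0.357.

0.36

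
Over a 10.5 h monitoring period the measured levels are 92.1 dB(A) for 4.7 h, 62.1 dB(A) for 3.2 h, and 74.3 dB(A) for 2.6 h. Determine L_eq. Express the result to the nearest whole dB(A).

89 dB(A)

The energy average is taken in the linear domain: L_eq = 10·log₁₀[(Σ tᵢ·10^(Lᵢ/10))/T], T = 10.5 h.
Σ tᵢ·10^(Lᵢ/10) = 4.7·10^(92.1/10) + 3.2·10^(62.1/10) + 2.6·10^(74.3/10) = 7.698e+09.
L_eq = 10·log₁₀(7.698e+09/10.5) = 88.65 dB(A).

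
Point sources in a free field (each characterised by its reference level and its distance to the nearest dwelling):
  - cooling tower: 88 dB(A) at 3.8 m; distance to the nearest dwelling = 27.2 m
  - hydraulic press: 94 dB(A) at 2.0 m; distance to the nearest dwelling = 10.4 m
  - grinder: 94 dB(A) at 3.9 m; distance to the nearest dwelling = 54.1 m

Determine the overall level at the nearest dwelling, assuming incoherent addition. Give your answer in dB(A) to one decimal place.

First find each source's level at the receiver (point-source: −20·log₁₀(r/r_ref)), then combine on an intensity basis.
cooling tower: 88 − 20·log₁₀(27.2/3.8) = 88 − 17.10 = 70.90 dB(A).
hydraulic press: 94 − 20·log₁₀(10.4/2.0) = 94 − 14.32 = 79.68 dB(A).
grinder: 94 − 20·log₁₀(54.1/3.9) = 94 − 22.84 = 71.16 dB(A).
Σ 10^(L/10) = 1.183e+08 → L_total = 10·log₁₀(1.183e+08) = 80.73 dB(A).

80.7 dB(A)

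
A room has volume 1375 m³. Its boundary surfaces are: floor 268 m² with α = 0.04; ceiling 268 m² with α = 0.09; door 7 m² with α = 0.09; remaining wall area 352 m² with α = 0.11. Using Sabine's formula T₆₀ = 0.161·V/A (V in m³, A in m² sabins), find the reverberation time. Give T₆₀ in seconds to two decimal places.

Summing Sᵢαᵢ: 268·0.04 + 268·0.09 + 7·0.09 + 352·0.11 = 74.19 m².
T₆₀ = 0.161·V/A = 0.161·1375/74.19 = 2.984 s.

2.98 s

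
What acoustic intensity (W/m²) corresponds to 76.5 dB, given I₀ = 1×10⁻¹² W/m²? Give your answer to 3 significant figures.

4.47e-05 W/m²

I/I₀ = 10^(76.5/10) = 4.467e+07, so I = 4.467e+07 × 10⁻¹² W/m².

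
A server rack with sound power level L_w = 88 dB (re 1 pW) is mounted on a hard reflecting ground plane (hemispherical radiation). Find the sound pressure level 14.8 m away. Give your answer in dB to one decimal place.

56.6 dB

Free-field hemispherical radiation: L_p = L_w − 10·log₁₀(2π·r²), r = 14.8 m.
2π·r² = 1376 m², 10·log₁₀ of that is 31.387 dB.
L_p = 88 − 31.387 = 56.61 dB.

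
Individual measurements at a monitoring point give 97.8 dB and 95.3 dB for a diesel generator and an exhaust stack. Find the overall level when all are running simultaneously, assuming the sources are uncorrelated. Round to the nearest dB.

100 dB

Incoherent sources combine by intensity addition: L_total = 10·log₁₀(Σ 10^(L_i/10)).
Σ 10^(L/10) = 10^(97.8/10) + 10^(95.3/10) = 9.414e+09.
L_total = 10·log₁₀(9.414e+09) = 99.74 dB.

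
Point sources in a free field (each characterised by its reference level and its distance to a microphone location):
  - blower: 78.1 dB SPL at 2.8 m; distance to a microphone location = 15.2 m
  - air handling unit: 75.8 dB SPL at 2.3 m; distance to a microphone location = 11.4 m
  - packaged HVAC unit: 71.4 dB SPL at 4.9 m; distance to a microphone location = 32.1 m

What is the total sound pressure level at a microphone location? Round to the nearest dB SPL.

First find each source's level at the receiver (point-source: −20·log₁₀(r/r_ref)), then combine on an intensity basis.
blower: 78.1 − 20·log₁₀(15.2/2.8) = 78.1 − 14.69 = 63.41 dB SPL.
air handling unit: 75.8 − 20·log₁₀(11.4/2.3) = 75.8 − 13.90 = 61.90 dB SPL.
packaged HVAC unit: 71.4 − 20·log₁₀(32.1/4.9) = 71.4 − 16.33 = 55.07 dB SPL.
Σ 10^(L/10) = 4.060e+06 → L_total = 10·log₁₀(4.060e+06) = 66.09 dB SPL.

66 dB SPL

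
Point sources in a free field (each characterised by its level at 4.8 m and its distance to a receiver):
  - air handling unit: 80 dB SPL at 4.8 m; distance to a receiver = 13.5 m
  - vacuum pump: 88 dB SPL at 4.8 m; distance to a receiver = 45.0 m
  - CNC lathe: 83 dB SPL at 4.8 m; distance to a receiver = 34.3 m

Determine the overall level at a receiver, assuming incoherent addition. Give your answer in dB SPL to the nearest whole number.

74 dB SPL

Apply inverse-square spreading to bring every level to the receiver, then sum 10^(L/10).
air handling unit: 80 − 20·log₁₀(13.5/4.8) = 80 − 8.98 = 71.02 dB SPL.
vacuum pump: 88 − 20·log₁₀(45.0/4.8) = 88 − 19.44 = 68.56 dB SPL.
CNC lathe: 83 − 20·log₁₀(34.3/4.8) = 83 − 17.08 = 65.92 dB SPL.
Σ 10^(L/10) = 2.373e+07 → L_total = 10·log₁₀(2.373e+07) = 73.75 dB SPL.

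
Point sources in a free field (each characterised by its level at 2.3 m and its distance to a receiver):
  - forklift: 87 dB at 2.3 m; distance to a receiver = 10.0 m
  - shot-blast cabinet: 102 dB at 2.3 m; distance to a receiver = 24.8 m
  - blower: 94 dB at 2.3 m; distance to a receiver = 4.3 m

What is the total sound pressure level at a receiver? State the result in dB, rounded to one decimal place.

89.5 dB

Propagate each source to the receiver with L = L_ref − 20·log₁₀(r/r_ref), then add intensities.
forklift: 87 − 20·log₁₀(10.0/2.3) = 87 − 12.77 = 74.23 dB.
shot-blast cabinet: 102 − 20·log₁₀(24.8/2.3) = 102 − 20.65 = 81.35 dB.
blower: 94 − 20·log₁₀(4.3/2.3) = 94 − 5.43 = 88.57 dB.
Σ 10^(L/10) = 8.815e+08 → L_total = 10·log₁₀(8.815e+08) = 89.45 dB.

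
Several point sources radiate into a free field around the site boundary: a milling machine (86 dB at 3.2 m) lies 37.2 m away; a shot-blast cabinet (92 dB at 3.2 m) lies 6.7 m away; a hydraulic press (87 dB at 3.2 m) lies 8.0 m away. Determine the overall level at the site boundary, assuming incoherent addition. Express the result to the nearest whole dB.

Propagate each source to the receiver with L = L_ref − 20·log₁₀(r/r_ref), then add intensities.
milling machine: 86 − 20·log₁₀(37.2/3.2) = 86 − 21.31 = 64.69 dB.
shot-blast cabinet: 92 − 20·log₁₀(6.7/3.2) = 92 − 6.42 = 85.58 dB.
hydraulic press: 87 − 20·log₁₀(8.0/3.2) = 87 − 7.96 = 79.04 dB.
Σ 10^(L/10) = 4.447e+08 → L_total = 10·log₁₀(4.447e+08) = 86.48 dB.

86 dB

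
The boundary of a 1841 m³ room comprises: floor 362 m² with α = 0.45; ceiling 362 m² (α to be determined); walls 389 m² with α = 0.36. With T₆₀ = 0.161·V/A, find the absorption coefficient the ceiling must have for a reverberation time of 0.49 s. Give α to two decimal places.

Required total absorption A = 0.161·1841/0.49 = 604.90 m².
Absorption from the other surfaces = 362·0.45 + 389·0.36 = 302.94 m², so the ceiling must supply 301.96 m² over 362 m².
α = 301.96/362 = 0.834.

0.83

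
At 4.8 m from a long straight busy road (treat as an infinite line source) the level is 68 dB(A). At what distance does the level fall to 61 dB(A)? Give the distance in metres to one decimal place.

24.1 m

Line-source spreading drops the level by 10·log₁₀(r₂/r₁); inverting, r₂/r₁ = 10^(ΔL/10).
r₂ = 4.8·10^((68−61)/10) = 4.8·10^(7.0/10) = 24.06 m.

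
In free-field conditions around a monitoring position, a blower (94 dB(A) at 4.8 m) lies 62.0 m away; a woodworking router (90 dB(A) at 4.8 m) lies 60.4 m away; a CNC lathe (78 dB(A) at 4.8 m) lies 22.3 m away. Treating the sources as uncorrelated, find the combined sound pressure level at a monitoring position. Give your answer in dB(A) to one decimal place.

73.9 dB(A)

Apply inverse-square spreading to bring every level to the receiver, then sum 10^(L/10).
blower: 94 − 20·log₁₀(62.0/4.8) = 94 − 22.22 = 71.78 dB(A).
woodworking router: 90 − 20·log₁₀(60.4/4.8) = 90 − 22.00 = 68.00 dB(A).
CNC lathe: 78 − 20·log₁₀(22.3/4.8) = 78 − 13.34 = 64.66 dB(A).
Σ 10^(L/10) = 2.429e+07 → L_total = 10·log₁₀(2.429e+07) = 73.86 dB(A).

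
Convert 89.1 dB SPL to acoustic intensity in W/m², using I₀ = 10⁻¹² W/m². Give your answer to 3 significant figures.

0.000813 W/m²

I/I₀ = 10^(89.1/10) = 8.128e+08, so I = 8.128e+08 × 10⁻¹² W/m².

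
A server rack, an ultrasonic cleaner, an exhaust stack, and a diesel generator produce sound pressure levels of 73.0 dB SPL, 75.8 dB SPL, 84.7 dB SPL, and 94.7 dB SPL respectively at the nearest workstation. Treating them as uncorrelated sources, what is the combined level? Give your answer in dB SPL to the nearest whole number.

Incoherent sources combine by intensity addition: L_total = 10·log₁₀(Σ 10^(L_i/10)).
Σ 10^(L/10) = 10^(73.0/10) + 10^(75.8/10) + 10^(84.7/10) + 10^(94.7/10) = 3.304e+09.
L_total = 10·log₁₀(3.304e+09) = 95.19 dB SPL.

95 dB SPL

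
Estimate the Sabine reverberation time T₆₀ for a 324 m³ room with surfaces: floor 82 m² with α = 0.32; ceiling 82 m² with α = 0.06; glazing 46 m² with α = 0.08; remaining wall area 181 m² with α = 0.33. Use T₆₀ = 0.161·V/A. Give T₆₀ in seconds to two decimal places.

0.55 s

Summing Sᵢαᵢ: 82·0.32 + 82·0.06 + 46·0.08 + 181·0.33 = 94.57 m².
T₆₀ = 0.161 × 324 / 94.57 = 0.552 s.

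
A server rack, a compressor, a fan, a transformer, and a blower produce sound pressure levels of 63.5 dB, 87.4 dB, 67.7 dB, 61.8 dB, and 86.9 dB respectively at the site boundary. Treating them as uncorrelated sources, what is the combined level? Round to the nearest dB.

90 dB

For uncorrelated sources the intensities add, so convert each level to linear form, sum, and take 10·log₁₀ of the total.
Σ 10^(L/10) = 10^(63.5/10) + 10^(87.4/10) + 10^(67.7/10) + 10^(61.8/10) + 10^(86.9/10) = 1.049e+09.
L_total = 10·log₁₀(1.049e+09) = 90.21 dB.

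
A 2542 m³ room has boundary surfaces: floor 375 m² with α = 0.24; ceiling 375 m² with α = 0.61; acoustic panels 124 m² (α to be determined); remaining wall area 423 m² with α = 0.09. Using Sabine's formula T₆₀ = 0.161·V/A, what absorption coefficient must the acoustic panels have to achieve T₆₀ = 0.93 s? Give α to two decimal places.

0.67

From T₆₀ = 0.161·V/A, the target T₆₀ = 0.93 s needs A = 0.161·2542/0.93 = 440.07 m².
Absorption from the other surfaces = 375·0.24 + 375·0.61 + 423·0.09 = 356.82 m², so the acoustic panels must supply 83.25 m² over 124 m².
α = 83.25/124 = 0.671.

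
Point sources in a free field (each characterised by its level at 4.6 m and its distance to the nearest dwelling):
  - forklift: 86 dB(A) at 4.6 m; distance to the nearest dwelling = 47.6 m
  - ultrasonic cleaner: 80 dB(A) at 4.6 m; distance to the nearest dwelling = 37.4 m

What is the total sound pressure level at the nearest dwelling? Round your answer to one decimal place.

67.2 dB(A)

First find each source's level at the receiver (point-source: −20·log₁₀(r/r_ref)), then combine on an intensity basis.
forklift: 86 − 20·log₁₀(47.6/4.6) = 86 − 20.30 = 65.70 dB(A).
ultrasonic cleaner: 80 − 20·log₁₀(37.4/4.6) = 80 − 18.20 = 61.80 dB(A).
Σ 10^(L/10) = 5.231e+06 → L_total = 10·log₁₀(5.231e+06) = 67.19 dB(A).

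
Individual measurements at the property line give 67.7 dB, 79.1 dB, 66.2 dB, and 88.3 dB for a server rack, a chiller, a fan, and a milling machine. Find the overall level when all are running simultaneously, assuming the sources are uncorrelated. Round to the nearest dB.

For uncorrelated sources the intensities add, so convert each level to linear form, sum, and take 10·log₁₀ of the total.
Σ 10^(L/10) = 10^(67.7/10) + 10^(79.1/10) + 10^(66.2/10) + 10^(88.3/10) = 7.674e+08.
L_total = 10·log₁₀(7.674e+08) = 88.85 dB.

89 dB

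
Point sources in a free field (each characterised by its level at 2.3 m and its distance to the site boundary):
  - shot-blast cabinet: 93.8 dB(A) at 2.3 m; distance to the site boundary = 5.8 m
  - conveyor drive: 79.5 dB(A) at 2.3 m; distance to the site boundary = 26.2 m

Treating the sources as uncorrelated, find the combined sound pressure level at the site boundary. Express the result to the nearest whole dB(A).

First find each source's level at the receiver (point-source: −20·log₁₀(r/r_ref)), then combine on an intensity basis.
shot-blast cabinet: 93.8 − 20·log₁₀(5.8/2.3) = 93.8 − 8.03 = 85.77 dB(A).
conveyor drive: 79.5 − 20·log₁₀(26.2/2.3) = 79.5 − 21.13 = 58.37 dB(A).
Σ 10^(L/10) = 3.779e+08 → L_total = 10·log₁₀(3.779e+08) = 85.77 dB(A).

86 dB(A)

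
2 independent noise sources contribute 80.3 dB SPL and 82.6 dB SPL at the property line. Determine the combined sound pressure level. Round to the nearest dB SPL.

Incoherent sources combine by intensity addition: L_total = 10·log₁₀(Σ 10^(L_i/10)).
Σ 10^(L/10) = 10^(80.3/10) + 10^(82.6/10) = 2.891e+08.
L_total = 10·log₁₀(2.891e+08) = 84.61 dB SPL.

85 dB SPL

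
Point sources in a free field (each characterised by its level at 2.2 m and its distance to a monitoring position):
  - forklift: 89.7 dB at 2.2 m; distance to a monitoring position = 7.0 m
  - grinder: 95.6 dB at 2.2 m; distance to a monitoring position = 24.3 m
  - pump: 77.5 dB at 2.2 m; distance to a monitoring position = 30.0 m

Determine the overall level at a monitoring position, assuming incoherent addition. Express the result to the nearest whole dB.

81 dB

Propagate each source to the receiver with L = L_ref − 20·log₁₀(r/r_ref), then add intensities.
forklift: 89.7 − 20·log₁₀(7.0/2.2) = 89.7 − 10.05 = 79.65 dB.
grinder: 95.6 − 20·log₁₀(24.3/2.2) = 95.6 − 20.86 = 74.74 dB.
pump: 77.5 − 20·log₁₀(30.0/2.2) = 77.5 − 22.69 = 54.81 dB.
Σ 10^(L/10) = 1.222e+08 → L_total = 10·log₁₀(1.222e+08) = 80.87 dB.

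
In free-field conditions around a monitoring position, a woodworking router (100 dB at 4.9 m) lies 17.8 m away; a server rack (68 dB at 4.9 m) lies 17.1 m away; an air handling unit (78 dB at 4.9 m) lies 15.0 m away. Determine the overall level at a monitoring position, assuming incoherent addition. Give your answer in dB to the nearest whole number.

Propagate each source to the receiver with L = L_ref − 20·log₁₀(r/r_ref), then add intensities.
woodworking router: 100 − 20·log₁₀(17.8/4.9) = 100 − 11.20 = 88.80 dB.
server rack: 68 − 20·log₁₀(17.1/4.9) = 68 − 10.86 = 57.14 dB.
air handling unit: 78 − 20·log₁₀(15.0/4.9) = 78 − 9.72 = 68.28 dB.
Σ 10^(L/10) = 7.650e+08 → L_total = 10·log₁₀(7.650e+08) = 88.84 dB.

89 dB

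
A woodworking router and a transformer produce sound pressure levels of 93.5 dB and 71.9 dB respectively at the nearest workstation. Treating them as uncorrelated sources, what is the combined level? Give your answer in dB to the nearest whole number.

94 dB

Incoherent sources combine by intensity addition: L_total = 10·log₁₀(Σ 10^(L_i/10)).
Σ 10^(L/10) = 10^(93.5/10) + 10^(71.9/10) = 2.254e+09.
L_total = 10·log₁₀(2.254e+09) = 93.53 dB.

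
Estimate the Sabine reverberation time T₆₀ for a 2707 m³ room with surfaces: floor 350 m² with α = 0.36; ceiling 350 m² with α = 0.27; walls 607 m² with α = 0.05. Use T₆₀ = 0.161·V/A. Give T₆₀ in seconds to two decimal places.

Total absorption A = 350·0.36 + 350·0.27 + 607·0.05 = 250.85 m² sabins.
T₆₀ = 0.161·V/A = 0.161·2707/250.85 = 1.737 s.

1.74 s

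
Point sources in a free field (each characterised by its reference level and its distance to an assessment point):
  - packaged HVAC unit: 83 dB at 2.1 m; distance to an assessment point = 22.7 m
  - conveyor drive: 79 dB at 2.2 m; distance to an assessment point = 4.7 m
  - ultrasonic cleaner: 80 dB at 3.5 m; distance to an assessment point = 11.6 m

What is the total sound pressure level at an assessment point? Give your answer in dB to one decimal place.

Propagate each source to the receiver with L = L_ref − 20·log₁₀(r/r_ref), then add intensities.
packaged HVAC unit: 83 − 20·log₁₀(22.7/2.1) = 83 − 20.68 = 62.32 dB.
conveyor drive: 79 − 20·log₁₀(4.7/2.2) = 79 − 6.59 = 72.41 dB.
ultrasonic cleaner: 80 − 20·log₁₀(11.6/3.5) = 80 − 10.41 = 69.59 dB.
Σ 10^(L/10) = 2.822e+07 → L_total = 10·log₁₀(2.822e+07) = 74.50 dB.

74.5 dB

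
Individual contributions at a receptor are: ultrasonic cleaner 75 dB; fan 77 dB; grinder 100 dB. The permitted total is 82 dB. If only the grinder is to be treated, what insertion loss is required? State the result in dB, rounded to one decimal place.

21.1 dB

Everything except the grinder sums to 10^(75/10) + 10^(77/10) = 8.174e+07 in linear terms, 79.12 dB.
The limit corresponds to 10^(82/10) = 1.585e+08; subtracting the fixed part leaves 7.675e+07 for the grinder, i.e. 78.85 dB.
So the grinder must be reduced from 100 to 78.85 dB: IL = 21.15 dB.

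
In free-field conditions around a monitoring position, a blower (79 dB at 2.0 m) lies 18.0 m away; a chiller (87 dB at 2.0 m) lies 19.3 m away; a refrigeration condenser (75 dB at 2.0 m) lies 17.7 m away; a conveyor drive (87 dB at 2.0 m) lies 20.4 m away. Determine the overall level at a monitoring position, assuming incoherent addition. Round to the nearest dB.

First find each source's level at the receiver (point-source: −20·log₁₀(r/r_ref)), then combine on an intensity basis.
blower: 79 − 20·log₁₀(18.0/2.0) = 79 − 19.08 = 59.92 dB.
chiller: 87 − 20·log₁₀(19.3/2.0) = 87 − 19.69 = 67.31 dB.
refrigeration condenser: 75 − 20·log₁₀(17.7/2.0) = 75 − 18.94 = 56.06 dB.
conveyor drive: 87 − 20·log₁₀(20.4/2.0) = 87 − 20.17 = 66.83 dB.
Σ 10^(L/10) = 1.158e+07 → L_total = 10·log₁₀(1.158e+07) = 70.64 dB.

71 dB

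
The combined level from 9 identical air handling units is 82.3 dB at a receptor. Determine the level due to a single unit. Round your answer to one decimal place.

For N identical incoherent sources L_total = L₁ + 10·log₁₀ N, so L₁ = 82.3 − 10·log₁₀(9) = 82.3 − 9.542.

72.8 dB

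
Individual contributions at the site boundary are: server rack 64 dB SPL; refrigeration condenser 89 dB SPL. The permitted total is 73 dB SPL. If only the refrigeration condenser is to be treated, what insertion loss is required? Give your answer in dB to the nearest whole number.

Everything except the refrigeration condenser sums to 10^(64/10) = 2.512e+06 in linear terms, 64.00 dB SPL.
The limit corresponds to 10^(73/10) = 1.995e+07; subtracting the fixed part leaves 1.744e+07 for the refrigeration condenser, i.e. 72.42 dB SPL.
So the refrigeration condenser must be reduced from 89 to 72.42 dB SPL: IL = 16.58 dB.

17 dB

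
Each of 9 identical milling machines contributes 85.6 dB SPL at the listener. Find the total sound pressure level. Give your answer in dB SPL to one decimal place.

95.1 dB SPL

N identical incoherent sources raise the level by 10·log₁₀ N.
L_total = 85.6 + 10·log₁₀(9) = 85.6 + 9.542 = 95.14 dB SPL.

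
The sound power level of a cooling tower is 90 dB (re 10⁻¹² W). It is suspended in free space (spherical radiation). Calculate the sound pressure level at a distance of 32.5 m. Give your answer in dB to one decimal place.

48.8 dB

Free-field spherical radiation: L_p = L_w − 10·log₁₀(4π·r²), r = 32.5 m.
4π·r² = 1.327e+04 m², 10·log₁₀ of that is 41.230 dB.
L_p = 90 − 41.230 = 48.77 dB.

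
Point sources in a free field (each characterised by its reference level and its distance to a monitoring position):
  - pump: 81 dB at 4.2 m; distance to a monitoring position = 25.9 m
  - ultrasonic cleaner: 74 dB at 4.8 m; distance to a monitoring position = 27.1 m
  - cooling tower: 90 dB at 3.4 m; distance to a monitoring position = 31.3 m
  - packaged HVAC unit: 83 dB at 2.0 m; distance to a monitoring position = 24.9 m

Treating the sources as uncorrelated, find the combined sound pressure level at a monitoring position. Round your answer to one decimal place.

Propagate each source to the receiver with L = L_ref − 20·log₁₀(r/r_ref), then add intensities.
pump: 81 − 20·log₁₀(25.9/4.2) = 81 − 15.80 = 65.20 dB.
ultrasonic cleaner: 74 − 20·log₁₀(27.1/4.8) = 74 − 15.03 = 58.97 dB.
cooling tower: 90 − 20·log₁₀(31.3/3.4) = 90 − 19.28 = 70.72 dB.
packaged HVAC unit: 83 − 20·log₁₀(24.9/2.0) = 83 − 21.90 = 61.10 dB.
Σ 10^(L/10) = 1.719e+07 → L_total = 10·log₁₀(1.719e+07) = 72.35 dB.

72.4 dB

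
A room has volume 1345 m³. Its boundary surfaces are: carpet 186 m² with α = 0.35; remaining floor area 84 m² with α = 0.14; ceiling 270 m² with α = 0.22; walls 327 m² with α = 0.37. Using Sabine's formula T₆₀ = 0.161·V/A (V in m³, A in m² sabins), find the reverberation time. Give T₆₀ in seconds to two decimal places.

0.84 s

A = Σ Sᵢαᵢ = 186·0.35 + 84·0.14 + 270·0.22 + 327·0.37 = 257.25 m².
T₆₀ = 0.161 × 1345 / 257.25 = 0.842 s.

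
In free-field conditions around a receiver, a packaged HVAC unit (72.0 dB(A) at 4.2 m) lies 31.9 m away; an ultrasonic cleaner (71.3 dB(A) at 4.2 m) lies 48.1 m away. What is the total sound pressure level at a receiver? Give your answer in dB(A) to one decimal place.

55.8 dB(A)

Apply inverse-square spreading to bring every level to the receiver, then sum 10^(L/10).
packaged HVAC unit: 72.0 − 20·log₁₀(31.9/4.2) = 72.0 − 17.61 = 54.39 dB(A).
ultrasonic cleaner: 71.3 − 20·log₁₀(48.1/4.2) = 71.3 − 21.18 = 50.12 dB(A).
Σ 10^(L/10) = 3.776e+05 → L_total = 10·log₁₀(3.776e+05) = 55.77 dB(A).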